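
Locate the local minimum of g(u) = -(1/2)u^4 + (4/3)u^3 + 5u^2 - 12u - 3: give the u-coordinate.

1

Critical points: g'(u) = -2u^3 + 4u^2 + 10u - 12 vanishes at u = -2, 1, 3.
Since g''(u) = -6u^2 + 8u + 10, we get g''(-2) = -30 < 0 ⇒ local maximum; g''(1) = 12 > 0 ⇒ local minimum; g''(3) = -20 < 0 ⇒ local maximum.
So the local minimum value is g(1) = -55/6.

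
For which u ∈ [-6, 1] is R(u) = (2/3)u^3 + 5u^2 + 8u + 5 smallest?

-6

R'(u) = 2u^2 + 10u + 8, which vanishes at u = -4 and u = -1.
Evaluating at the critical points and endpoints: R(-6) = -7, R(-4) = 31/3, R(-1) = 4/3, R(1) = 56/3.
Hence the absolute minimum is -7 at u = -6.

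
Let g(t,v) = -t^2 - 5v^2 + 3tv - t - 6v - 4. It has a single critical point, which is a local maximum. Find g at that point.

15/11

∂g/∂t = -2t + 3v - 1 = 0 and ∂g/∂v = 3t - 10v - 6 = 0, so (t, v) = (-28/11, -15/11).
The Hessian has g_{tt} = -2, g_{vv} = -10, g_{tv} = 3, giving D = 11 > 0 with g_{tt} < 0, so the point is a local maximum.
g(-28/11, -15/11) = 15/11.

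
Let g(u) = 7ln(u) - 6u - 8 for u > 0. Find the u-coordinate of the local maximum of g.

g'(u) = 7/u − 6 = 0 gives u = 7/6.
g''(u) = -7/u², which is negative for u > 0, so this is a local maximum.
g(7/6) = 7·ln(7/6) - 7 - 8 ≈ -13.9209.

7/6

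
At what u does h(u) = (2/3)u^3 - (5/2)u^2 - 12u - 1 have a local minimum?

h'(u) = 2u^2 - 5u - 12 = 0 at u = -3/2, 4.
Second-derivative test with h''(u) = 4u - 5: h''(-3/2) = -11 < 0 ⇒ local maximum; h''(4) = 11 > 0 ⇒ local minimum.
The local minimum is h(4) = -139/3.

4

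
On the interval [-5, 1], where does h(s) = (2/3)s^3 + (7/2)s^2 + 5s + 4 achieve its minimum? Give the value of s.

Differentiating, h'(s) = 2s^2 + 7s + 5; which vanishes at s = -5/2 and s = -1.
Candidates: h(-5) = -101/6, h(-5/2) = 71/24, h(-1) = 11/6, h(1) = 79/6.
The minimum over the interval is -101/6, attained at s = -5.

-5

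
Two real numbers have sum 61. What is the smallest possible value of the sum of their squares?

With a + b = 61, a^2 + b^2 = a^2 + (61 − a)^2.
The derivative 2a − 2(61 − a) = 4a − 122 vanishes at a = 61/2; second derivative 4 > 0, a minimum.
The minimum is 2·(61/2)^2 = 3721/2.

3721/2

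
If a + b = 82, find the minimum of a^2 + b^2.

3362

With a + b = 82, a^2 + b^2 = a^2 + (82 − a)^2.
The derivative 2a − 2(82 − a) = 4a − 164 vanishes at a = 41; second derivative 4 > 0, a minimum.
The minimum is 2·(41)^2 = 3362.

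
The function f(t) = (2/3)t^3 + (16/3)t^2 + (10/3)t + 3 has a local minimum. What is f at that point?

f'(t) = 2t^2 + (32/3)t + 10/3 = 0 at t = -5, -1/3.
f''(t) = 4t + 32/3. f''(-5) = -28/3 < 0 ⇒ local maximum; f''(-1/3) = 28/3 > 0 ⇒ local minimum.
Thus f has its local minimum at t = -1/3, with value 199/81.

199/81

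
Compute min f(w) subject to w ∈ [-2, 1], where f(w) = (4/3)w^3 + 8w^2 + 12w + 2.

-10/3

f'(w) = 4w^2 + 16w + 12, whose only zero in [-2, 1] is w = -1.
Evaluating at the critical points and endpoints: f(-2) = -2/3, f(-1) = -10/3, f(1) = 70/3.
So the minimum is f(-1) = -10/3.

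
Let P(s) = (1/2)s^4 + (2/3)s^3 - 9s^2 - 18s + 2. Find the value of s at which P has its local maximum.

P'(s) = 2s^3 + 2s^2 - 18s - 18. Setting P'(s) = 0 gives s ∈ {-3, -1, 3}.
Second-derivative test with P''(s) = 6s^2 + 4s - 18: P''(-3) = 24 > 0 ⇒ local minimum; P''(-1) = -16 < 0 ⇒ local maximum; P''(3) = 48 > 0 ⇒ local minimum.
The local maximum is P(-1) = 65/6.

-1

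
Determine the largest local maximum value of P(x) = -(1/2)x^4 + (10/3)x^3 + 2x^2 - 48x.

Critical points: P'(x) = -2x^3 + 10x^2 + 4x - 48 vanishes at x = -2, 3, 4.
P''(x) = -6x^2 + 20x + 4. P''(-2) = -60 < 0 ⇒ local maximum; P''(3) = 10 > 0 ⇒ local minimum; P''(4) = -12 < 0 ⇒ local maximum.
Thus P has its largest local maximum at x = -2, with value 208/3.

208/3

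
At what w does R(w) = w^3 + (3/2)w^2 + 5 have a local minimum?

Critical points: R'(w) = 3w^2 + 3w vanishes at w = -1, 0.
R''(w) = 6w + 3. R''(-1) = -3 < 0 ⇒ local maximum; R''(0) = 3 > 0 ⇒ local minimum.
So the local minimum value is R(0) = 5.

0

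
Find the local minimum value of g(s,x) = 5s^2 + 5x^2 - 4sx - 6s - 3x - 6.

∂g/∂s = 10s - 4x - 6 = 0 and ∂g/∂x = -4s + 10x - 3 = 0, so (s, x) = (6/7, 9/14).
The Hessian has g_{ss} = 10, g_{xx} = 10, g_{sx} = -4, giving D = 84 > 0 with g_{ss} > 0, so the point is a local minimum.
g(6/7, 9/14) = -267/28.

-267/28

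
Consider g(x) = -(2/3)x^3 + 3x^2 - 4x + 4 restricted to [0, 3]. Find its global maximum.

The derivative is -2x^2 + 6x - 4, which vanishes at x = 1 and x = 2.
Evaluating at the critical points and endpoints: g(0) = 4,  g(1) = 7/3,  g(2) = 8/3,  g(3) = 1.
Hence the absolute maximum is 4 at x = 0.

4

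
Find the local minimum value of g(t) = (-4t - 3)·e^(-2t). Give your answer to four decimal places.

-3.2974

g'(t) = (-4)·e^(-2t) + (-4t - 3)·(-2)·e^(-2t) = (8t + 2)·e^(-2t). Since e^(-2t) > 0, the only critical point is t = -1/4.
g''(-1/4) has the same sign as 8 > 0, so this is a local minimum.
g(-1/4) = (-2)·e^(1/2) ≈ -3.2974.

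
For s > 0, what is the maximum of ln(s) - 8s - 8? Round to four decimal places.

P'(s) = 1/s − 8 = 0 gives s = 1/8.
P''(s) = -1/s², which is negative for s > 0, so this is a local maximum.
P(1/8) = 1·ln(1/8) - 1 - 8 ≈ -11.0794.

-11.0794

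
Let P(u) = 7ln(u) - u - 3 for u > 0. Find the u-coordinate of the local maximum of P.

P'(u) = 7/u − 1 = 0 gives u = 7.
P''(u) = -7/u², which is negative for u > 0, so this is a local maximum.
P(7) = 7·ln(7) - 7 - 3 ≈ 3.6214.

7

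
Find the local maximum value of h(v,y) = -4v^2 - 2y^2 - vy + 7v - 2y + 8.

∂h/∂v = -8v - y + 7 = 0 and ∂h/∂y = -v - 4y - 2 = 0, so (v, y) = (30/31, -23/31).
The Hessian has h_{vv} = -8, h_{yy} = -4, h_{vy} = -1, giving D = 31 > 0 with h_{vv} < 0, so the point is a local maximum.
h(30/31, -23/31) = 376/31.

376/31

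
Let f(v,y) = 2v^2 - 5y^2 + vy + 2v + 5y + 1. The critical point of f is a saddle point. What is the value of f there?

∂f/∂v = 4v + y + 2 = 0 and ∂f/∂y = v - 10y + 5 = 0, so (v, y) = (-25/41, 18/41).
The Hessian has f_{vv} = 4, f_{yy} = -10, f_{vy} = 1, giving D = -41 < 0, so the point is a saddle point.
f(-25/41, 18/41) = 61/41.

61/41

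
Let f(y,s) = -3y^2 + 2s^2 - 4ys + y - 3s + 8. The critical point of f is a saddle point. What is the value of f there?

283/40

∂f/∂y = -6y - 4s + 1 = 0 and ∂f/∂s = -4y + 4s - 3 = 0, so (y, s) = (-1/5, 11/20).
The Hessian has f_{yy} = -6, f_{ss} = 4, f_{ys} = -4, giving D = -40 < 0, so the point is a saddle point.
f(-1/5, 11/20) = 283/40.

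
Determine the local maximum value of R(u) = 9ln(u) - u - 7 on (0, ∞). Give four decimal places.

R'(u) = 9/u − 1 = 0 gives u = 9.
R''(u) = -9/u², which is negative for u > 0, so this is a local maximum.
R(9) = 9·ln(9) - 9 - 7 ≈ 3.7750.

3.7750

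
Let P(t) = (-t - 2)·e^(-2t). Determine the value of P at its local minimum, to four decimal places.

By the product rule, P'(t) = (2t + 3)·e^(-2t). Since e^(-2t) > 0, the only critical point is t = -3/2.
P''(-3/2) has the same sign as 2 > 0, so this is a local minimum.
P(-3/2) = (-1/2)·e^(3) ≈ -10.0428.

-10.0428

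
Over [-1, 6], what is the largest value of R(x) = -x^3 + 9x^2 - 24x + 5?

39

R'(x) = -3x^2 + 18x - 24, which vanishes at x = 2 and x = 4.
Candidates: R(-1) = 39,  R(2) = -15,  R(4) = -11,  R(6) = -31.
Hence the absolute maximum is 39 at x = -1.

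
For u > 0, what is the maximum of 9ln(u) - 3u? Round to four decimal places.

0.8875

P'(u) = 9/u − 3 = 0 gives u = 3.
P''(u) = -9/u², which is negative for u > 0, so this is a local maximum.
P(3) = 9·ln(3) - 9 ≈ 0.8875.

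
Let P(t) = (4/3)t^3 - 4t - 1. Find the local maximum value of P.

5/3

Critical points: P'(t) = 4t^2 - 4 vanishes at t = -1, 1.
P''(t) = 8t. P''(-1) = -8 < 0 ⇒ local maximum; P''(1) = 8 > 0 ⇒ local minimum.
The local maximum is P(-1) = 5/3.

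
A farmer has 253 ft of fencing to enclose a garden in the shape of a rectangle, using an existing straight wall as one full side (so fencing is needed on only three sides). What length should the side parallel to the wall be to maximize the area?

253/2

Let the sides perpendicular to the wall have length x and the parallel side y, so 2x + y = 253 and the area is A = xy = x(253 − 2x).
A'(x) = 253 − 4x = 0 gives x = 253/4, and A''(x) = −4 < 0 confirms a maximum.
Then y = 253 − 2·253/4 = 253/2 and A = 64009/8.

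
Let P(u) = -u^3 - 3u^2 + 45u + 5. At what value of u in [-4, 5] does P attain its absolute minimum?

-4

The derivative is -3u^2 - 6u + 45, whose only zero in [-4, 5] is u = 3.
Compare values at every candidate in [-4, 5]: P(-4) = -159, P(3) = 86, P(5) = 30.
Hence the absolute minimum is -159 at u = -4.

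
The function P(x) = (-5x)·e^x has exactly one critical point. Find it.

-1

P'(x) = (-5)·e^x + (-5x)·1·e^x = (-5x - 5)·e^x. Since e^x > 0, the only critical point is x = -1.
P''(-1) has the same sign as -5 < 0, so this is a local maximum.
P(-1) = (5)·e^(-1) ≈ 1.8394.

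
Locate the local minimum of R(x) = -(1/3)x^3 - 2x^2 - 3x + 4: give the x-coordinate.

R'(x) = -x^2 - 4x - 3 = 0 at x = -3, -1.
Second-derivative test with R''(x) = -2x - 4: R''(-3) = 2 > 0 ⇒ local minimum; R''(-1) = -2 < 0 ⇒ local maximum.
Thus R has its local minimum at x = -3, with value 4.

-3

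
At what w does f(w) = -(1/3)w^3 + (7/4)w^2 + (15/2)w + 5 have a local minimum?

Critical points: f'(w) = -w^2 + (7/2)w + 15/2 vanishes at w = -3/2, 5.
Since f''(w) = -2w + 7/2, we get f''(-3/2) = 13/2 > 0 ⇒ local minimum; f''(5) = -13/2 < 0 ⇒ local maximum.
So the local minimum value is f(-3/2) = -19/16.

-3/2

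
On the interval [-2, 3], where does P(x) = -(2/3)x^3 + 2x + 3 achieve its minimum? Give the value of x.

P'(x) = -2x^2 + 2, which vanishes at x = -1 and x = 1.
Candidates: P(-2) = 13/3; P(-1) = 5/3; P(1) = 13/3; P(3) = -9.
Hence the absolute minimum is -9 at x = 3.

3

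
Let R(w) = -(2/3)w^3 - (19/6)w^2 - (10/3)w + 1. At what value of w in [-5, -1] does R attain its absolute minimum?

The derivative is -2w^2 - (19/3)w - 10/3, whose only zero in [-5, -1] is w = -5/2.
Candidates: R(-5) = 131/6,  R(-5/2) = -1/24,  R(-1) = 11/6.
The minimum over the interval is -1/24, attained at w = -5/2.

-5/2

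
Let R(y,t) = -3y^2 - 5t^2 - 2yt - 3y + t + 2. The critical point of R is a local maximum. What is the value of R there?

∂R/∂y = -6y - 2t - 3 = 0 and ∂R/∂t = -2y - 10t + 1 = 0, so (y, t) = (-4/7, 3/14).
The Hessian has R_{yy} = -6, R_{tt} = -10, R_{yt} = -2, giving D = 56 > 0 with R_{yy} < 0, so the point is a local maximum.
R(-4/7, 3/14) = 83/28.

83/28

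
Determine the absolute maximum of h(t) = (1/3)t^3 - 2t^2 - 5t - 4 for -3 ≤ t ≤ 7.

-4/3

The derivative is t^2 - 4t - 5, which vanishes at t = -1 and t = 5.
Compare values at every candidate in [-3, 7]: h(-3) = -16,  h(-1) = -4/3,  h(5) = -112/3,  h(7) = -68/3.
Hence the absolute maximum is -4/3 at t = -1.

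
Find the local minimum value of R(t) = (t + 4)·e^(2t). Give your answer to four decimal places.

Differentiating with the product rule gives R'(t) = (2t + 9)·e^(2t). Since e^(2t) > 0, the only critical point is t = -9/2.
R''(-9/2) has the same sign as 2 > 0, so this is a local minimum.
R(-9/2) = (-1/2)·e^(-9) ≈ -0.0001.

-0.0001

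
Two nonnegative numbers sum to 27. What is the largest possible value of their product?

729/4

With x + y = 27, the product is P(x) = x(27 − x).
P'(x) = 27 − 2x = 0 gives x = 27/2; P'' = −2 < 0, so this is the maximum.
P = 27/2·27/2 = 729/4.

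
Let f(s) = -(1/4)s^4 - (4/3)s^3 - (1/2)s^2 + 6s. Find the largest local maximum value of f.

f'(s) = -s^3 - 4s^2 - s + 6 = 0 at s = -3, -2, 1.
f''(s) = -3s^2 - 8s - 1. f''(-3) = -4 < 0 ⇒ local maximum; f''(-2) = 3 > 0 ⇒ local minimum; f''(1) = -12 < 0 ⇒ local maximum.
So the largest local maximum value is f(1) = 47/12.

47/12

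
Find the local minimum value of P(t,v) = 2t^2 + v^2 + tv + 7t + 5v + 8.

-8/7

∂P/∂t = 4t + v + 7 = 0 and ∂P/∂v = t + 2v + 5 = 0, so (t, v) = (-9/7, -13/7).
The Hessian has P_{tt} = 4, P_{vv} = 2, P_{tv} = 1, giving D = 7 > 0 with P_{tt} > 0, so the point is a local minimum.
P(-9/7, -13/7) = -8/7.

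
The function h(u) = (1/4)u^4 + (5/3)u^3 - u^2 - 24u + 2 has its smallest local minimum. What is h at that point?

h'(u) = u^3 + 5u^2 - 2u - 24 = 0 at u = -4, -3, 2.
Second-derivative test with h''(u) = 3u^2 + 10u - 2: h''(-4) = 6 > 0 ⇒ local minimum; h''(-3) = -5 < 0 ⇒ local maximum; h''(2) = 30 > 0 ⇒ local minimum.
Thus h has its smallest local minimum at u = 2, with value -98/3.

-98/3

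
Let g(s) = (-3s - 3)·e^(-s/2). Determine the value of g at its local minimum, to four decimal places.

-3.6392

Differentiating with the product rule gives g'(s) = ((3/2)s - 3/2)·e^(-s/2). Since e^(-s/2) > 0, the only critical point is s = 1.
g''(1) has the same sign as 3/2 > 0, so this is a local minimum.
g(1) = (-6)·e^(-1/2) ≈ -3.6392.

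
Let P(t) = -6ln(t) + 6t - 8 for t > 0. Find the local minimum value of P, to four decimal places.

-2.0000

P'(t) = -6/t + 6 = 0 gives t = 1.
P''(t) = 6/t², which is positive for t > 0, so this is a local minimum.
P(1) = -6·ln(1) + 6 - 8 ≈ -2.0000.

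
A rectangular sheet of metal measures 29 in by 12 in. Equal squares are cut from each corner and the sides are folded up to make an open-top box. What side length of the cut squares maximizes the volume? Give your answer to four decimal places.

With cut size x, the volume is V(x) = x(29 − 2x)(12 − 2x) for 0 < x < 6.
V'(x) = 12x^2 − 164x + 348. Setting V'(x) = 0 gives x ≈ 2.6269 (the root in (0, 6)).
V''(x) = 24x − 164 is negative there, so this is the maximum; V ≈ 420.8205.

2.6269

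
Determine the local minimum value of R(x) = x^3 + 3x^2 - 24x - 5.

-33

R'(x) = 3x^2 + 6x - 24. Setting R'(x) = 0 gives x ∈ {-4, 2}.
Since R''(x) = 6x + 6, we get R''(-4) = -18 < 0 ⇒ local maximum; R''(2) = 18 > 0 ⇒ local minimum.
So the local minimum value is R(2) = -33.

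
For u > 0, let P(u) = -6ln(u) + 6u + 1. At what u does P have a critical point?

1

P'(u) = -6/u + 6 = 0 gives u = 1.
P''(u) = 6/u², which is positive for u > 0, so this is a local minimum.
P(1) = -6·ln(1) + 6 + 1 ≈ 7.0000.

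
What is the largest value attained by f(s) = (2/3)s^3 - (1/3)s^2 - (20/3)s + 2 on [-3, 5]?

Differentiating, f'(s) = 2s^2 - (2/3)s - 20/3; which vanishes at s = -5/3 and s = 2.
Candidates: f(-3) = 1,  f(-5/3) = 737/81,  f(2) = -22/3,  f(5) = 131/3.
Hence the absolute maximum is 131/3 at s = 5.

131/3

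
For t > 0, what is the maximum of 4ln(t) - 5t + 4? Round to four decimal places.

P'(t) = 4/t − 5 = 0 gives t = 4/5.
P''(t) = -4/t², which is negative for t > 0, so this is a local maximum.
P(4/5) = 4·ln(4/5) - 4 + 4 ≈ -0.8926.

-0.8926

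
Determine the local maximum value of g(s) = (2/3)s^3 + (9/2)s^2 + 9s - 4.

g'(s) = 2s^2 + 9s + 9 = 0 at s = -3, -3/2.
Since g''(s) = 4s + 9, we get g''(-3) = -3 < 0 ⇒ local maximum; g''(-3/2) = 3 > 0 ⇒ local minimum.
Thus g has its local maximum at s = -3, with value -17/2.

-17/2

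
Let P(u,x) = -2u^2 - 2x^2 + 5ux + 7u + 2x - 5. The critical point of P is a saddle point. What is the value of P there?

-221/9

∂P/∂u = -4u + 5x + 7 = 0 and ∂P/∂x = 5u - 4x + 2 = 0, so (u, x) = (-38/9, -43/9).
The Hessian has P_{uu} = -4, P_{xx} = -4, P_{ux} = 5, giving D = -9 < 0, so the point is a saddle point.
P(-38/9, -43/9) = -221/9.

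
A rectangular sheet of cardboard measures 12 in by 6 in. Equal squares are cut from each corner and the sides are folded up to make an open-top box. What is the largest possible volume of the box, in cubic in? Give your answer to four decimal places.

41.5692

With cut size x, the volume is V(x) = x(12 − 2x)(6 − 2x) for 0 < x < 3.
V'(x) = 12x^2 − 72x + 72. Setting V'(x) = 0 gives x ≈ 1.2679 (the root in (0, 3)).
V''(x) = 24x − 72 is negative there, so this is the maximum; V ≈ 41.5692.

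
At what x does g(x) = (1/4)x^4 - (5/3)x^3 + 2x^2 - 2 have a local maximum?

1

g'(x) = x^3 - 5x^2 + 4x. Setting g'(x) = 0 gives x ∈ {0, 1, 4}.
g''(x) = 3x^2 - 10x + 4. g''(0) = 4 > 0 ⇒ local minimum; g''(1) = -3 < 0 ⇒ local maximum; g''(4) = 12 > 0 ⇒ local minimum.
Thus g has its local maximum at x = 1, with value -17/12.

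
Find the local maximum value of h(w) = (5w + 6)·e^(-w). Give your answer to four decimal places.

6.1070

h'(w) = 5·e^(-w) + (5w + 6)·(-1)·e^(-w) = (-5w - 1)·e^(-w). Since e^(-w) > 0, the only critical point is w = -1/5.
h''(-1/5) has the same sign as -5 < 0, so this is a local maximum.
h(-1/5) = (5)·e^(1/5) ≈ 6.1070.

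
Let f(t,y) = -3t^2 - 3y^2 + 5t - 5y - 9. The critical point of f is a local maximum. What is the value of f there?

∂f/∂t = -6t + 5 = 0 and ∂f/∂y = -6y - 5 = 0, so (t, y) = (5/6, -5/6).
The Hessian has f_{tt} = -6, f_{yy} = -6, f_{ty} = 0, giving D = 36 > 0 with f_{tt} < 0, so the point is a local maximum.
f(5/6, -5/6) = -29/6.

-29/6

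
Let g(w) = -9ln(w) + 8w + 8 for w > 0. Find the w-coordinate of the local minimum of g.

9/8

g'(w) = -9/w + 8 = 0 gives w = 9/8.
g''(w) = 9/w², which is positive for w > 0, so this is a local minimum.
g(9/8) = -9·ln(9/8) + 9 + 8 ≈ 15.9400.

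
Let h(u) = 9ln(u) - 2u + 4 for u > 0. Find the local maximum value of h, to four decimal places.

h'(u) = 9/u − 2 = 0 gives u = 9/2.
h''(u) = -9/u², which is negative for u > 0, so this is a local maximum.
h(9/2) = 9·ln(9/2) - 9 + 4 ≈ 8.5367.

8.5367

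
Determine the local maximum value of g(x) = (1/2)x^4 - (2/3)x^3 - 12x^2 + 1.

Critical points: g'(x) = 2x^3 - 2x^2 - 24x vanishes at x = -3, 0, 4.
Second-derivative test with g''(x) = 6x^2 - 4x - 24: g''(-3) = 42 > 0 ⇒ local minimum; g''(0) = -24 < 0 ⇒ local maximum; g''(4) = 56 > 0 ⇒ local minimum.
So the local maximum value is g(0) = 1.

1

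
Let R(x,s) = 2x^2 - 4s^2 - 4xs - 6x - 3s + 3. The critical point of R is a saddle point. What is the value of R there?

∂R/∂x = 4x - 4s - 6 = 0 and ∂R/∂s = -4x - 8s - 3 = 0, so (x, s) = (3/4, -3/4).
The Hessian has R_{xx} = 4, R_{ss} = -8, R_{xs} = -4, giving D = -48 < 0, so the point is a saddle point.
R(3/4, -3/4) = 15/8.

15/8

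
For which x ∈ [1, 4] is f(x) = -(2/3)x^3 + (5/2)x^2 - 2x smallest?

Differentiating, f'(x) = -2x^2 + 5x - 2; whose only zero in [1, 4] is x = 2.
Evaluating at the critical points and endpoints: f(1) = -1/6; f(2) = 2/3; f(4) = -32/3.
Hence the absolute minimum is -32/3 at x = 4.

4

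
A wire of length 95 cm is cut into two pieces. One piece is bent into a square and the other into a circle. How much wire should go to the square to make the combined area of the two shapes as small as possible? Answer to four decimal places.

53.2094

Let x be the length used for the square. Square side x/4; circle radius (95−x)/(2π).
A(x) = (x/4)² + π·((95−x)/(2π))² = x²/16 + (95−x)²/(4π) for 0 ≤ x ≤ 95. A'(x) = x/8 − (95−x)/(2π) = 0 gives x = 4·95/(π+4) ≈ 53.2094.
A'' = 1/8 + 1/(2π) > 0, so this gives the minimum combined area; x ≈ 53.2094 cm to the square.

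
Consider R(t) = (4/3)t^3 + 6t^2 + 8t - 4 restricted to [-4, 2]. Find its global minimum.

Differentiating, R'(t) = 4t^2 + 12t + 8; which vanishes at t = -2 and t = -1.
Evaluating at the critical points and endpoints: R(-4) = -76/3,  R(-2) = -20/3,  R(-1) = -22/3,  R(2) = 140/3.
So the minimum is R(-4) = -76/3.

-76/3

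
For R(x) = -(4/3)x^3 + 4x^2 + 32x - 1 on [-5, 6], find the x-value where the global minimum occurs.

-2

Differentiating, R'(x) = -4x^2 + 8x + 32; which vanishes at x = -2 and x = 4.
Evaluating at the critical points and endpoints: R(-5) = 317/3, R(-2) = -115/3, R(4) = 317/3, R(6) = 47.
The minimum over the interval is -115/3, attained at x = -2.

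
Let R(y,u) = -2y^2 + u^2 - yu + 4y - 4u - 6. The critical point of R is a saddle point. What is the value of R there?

∂R/∂y = -4y - u + 4 = 0 and ∂R/∂u = -y + 2u - 4 = 0, so (y, u) = (4/9, 20/9).
The Hessian has R_{yy} = -4, R_{uu} = 2, R_{yu} = -1, giving D = -9 < 0, so the point is a saddle point.
R(4/9, 20/9) = -86/9.

-86/9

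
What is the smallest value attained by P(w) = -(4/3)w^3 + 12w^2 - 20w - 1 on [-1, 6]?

-31/3

The derivative is -4w^2 + 24w - 20, which vanishes at w = 1 and w = 5.
Compare values at every candidate in [-1, 6]: P(-1) = 97/3; P(1) = -31/3; P(5) = 97/3; P(6) = 23.
The minimum over the interval is -31/3, attained at w = 1.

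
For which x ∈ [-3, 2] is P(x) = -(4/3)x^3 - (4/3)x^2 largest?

Differentiating, P'(x) = -4x^2 - (8/3)x; which vanishes at x = -2/3 and x = 0.
Candidates: P(-3) = 24; P(-2/3) = -16/81; P(0) = 0; P(2) = -16.
So the maximum is P(-3) = 24.

-3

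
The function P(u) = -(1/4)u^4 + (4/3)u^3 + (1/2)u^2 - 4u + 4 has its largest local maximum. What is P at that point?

Critical points: P'(u) = -u^3 + 4u^2 + u - 4 vanishes at u = -1, 1, 4.
Since P''(u) = -3u^2 + 8u + 1, we get P''(-1) = -10 < 0 ⇒ local maximum; P''(1) = 6 > 0 ⇒ local minimum; P''(4) = -15 < 0 ⇒ local maximum.
Thus P has its largest local maximum at u = 4, with value 52/3.

52/3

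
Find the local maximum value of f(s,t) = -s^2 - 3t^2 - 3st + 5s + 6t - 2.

∂f/∂s = -2s - 3t + 5 = 0 and ∂f/∂t = -3s - 6t + 6 = 0, so (s, t) = (4, -1).
The Hessian has f_{ss} = -2, f_{tt} = -6, f_{st} = -3, giving D = 3 > 0 with f_{ss} < 0, so the point is a local maximum.
f(4, -1) = 5.

5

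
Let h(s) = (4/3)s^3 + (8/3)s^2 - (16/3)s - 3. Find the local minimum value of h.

h'(s) = 4s^2 + (16/3)s - 16/3 = 0 at s = -2, 2/3.
Since h''(s) = 8s + 16/3, we get h''(-2) = -32/3 < 0 ⇒ local maximum; h''(2/3) = 32/3 > 0 ⇒ local minimum.
Thus h has its local minimum at s = 2/3, with value -403/81.

-403/81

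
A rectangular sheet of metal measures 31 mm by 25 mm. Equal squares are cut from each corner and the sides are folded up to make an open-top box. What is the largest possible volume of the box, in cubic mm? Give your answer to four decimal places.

With cut size x, the volume is V(x) = x(31 − 2x)(25 − 2x) for 0 < x < 12.5.
V'(x) = 12x^2 − 224x + 775. Setting V'(x) = 0 gives x ≈ 4.5870 (the root in (0, 12.5)).
V''(x) = 24x − 224 is negative there, so this is the maximum; V ≈ 1584.4336.

1584.4336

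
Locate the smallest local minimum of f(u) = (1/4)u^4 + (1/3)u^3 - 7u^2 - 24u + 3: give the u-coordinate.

4

f'(u) = u^3 + u^2 - 14u - 24 = 0 at u = -3, -2, 4.
Since f''(u) = 3u^2 + 2u - 14, we get f''(-3) = 7 > 0 ⇒ local minimum; f''(-2) = -6 < 0 ⇒ local maximum; f''(4) = 42 > 0 ⇒ local minimum.
Thus f has its smallest local minimum at u = 4, with value -359/3.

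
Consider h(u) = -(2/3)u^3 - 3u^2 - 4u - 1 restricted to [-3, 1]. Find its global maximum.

2

h'(u) = -2u^2 - 6u - 4, which vanishes at u = -2 and u = -1.
Candidates: h(-3) = 2; h(-2) = 1/3; h(-1) = 2/3; h(1) = -26/3.
The maximum over the interval is 2, attained at u = -3.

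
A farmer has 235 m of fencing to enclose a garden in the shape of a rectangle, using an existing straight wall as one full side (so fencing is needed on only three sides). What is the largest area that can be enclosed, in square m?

55225/8

Let the sides perpendicular to the wall have length x and the parallel side y, so 2x + y = 235 and the area is A = xy = x(235 − 2x).
A'(x) = 235 − 4x = 0 gives x = 235/4, and A''(x) = −4 < 0 confirms a maximum.
Then y = 235 − 2·235/4 = 235/2 and A = 55225/8.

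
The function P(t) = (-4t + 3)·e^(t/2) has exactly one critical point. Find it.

Differentiating with the product rule gives P'(t) = (-2t - 5/2)·e^(t/2). Since e^(t/2) > 0, the only critical point is t = -5/4.
P''(-5/4) has the same sign as -2 < 0, so this is a local maximum.
P(-5/4) = (8)·e^(-5/8) ≈ 4.2821.

-5/4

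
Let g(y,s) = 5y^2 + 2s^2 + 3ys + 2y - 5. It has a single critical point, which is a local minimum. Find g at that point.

-163/31

∂g/∂y = 10y + 3s + 2 = 0 and ∂g/∂s = 3y + 4s = 0, so (y, s) = (-8/31, 6/31).
The Hessian has g_{yy} = 10, g_{ss} = 4, g_{ys} = 3, giving D = 31 > 0 with g_{yy} > 0, so the point is a local minimum.
g(-8/31, 6/31) = -163/31.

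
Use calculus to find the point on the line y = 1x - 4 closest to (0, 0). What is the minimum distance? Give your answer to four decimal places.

Minimize D(x)^2 = (x + 0)^2 + (x - 4)^2.
d/dx[D^2] = 2(x + 0) + 2·1·(x - 4) = 0 ⇒ x = 2.
Then y = -2 and the distance is √(8) ≈ 2.8284.

2.8284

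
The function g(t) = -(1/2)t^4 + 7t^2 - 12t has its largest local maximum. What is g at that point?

Critical points: g'(t) = -2t^3 + 14t - 12 vanishes at t = -3, 1, 2.
g''(t) = -6t^2 + 14. g''(-3) = -40 < 0 ⇒ local maximum; g''(1) = 8 > 0 ⇒ local minimum; g''(2) = -10 < 0 ⇒ local maximum.
The largest local maximum is g(-3) = 117/2.

117/2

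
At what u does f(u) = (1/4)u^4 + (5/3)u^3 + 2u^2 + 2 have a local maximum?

Critical points: f'(u) = u^3 + 5u^2 + 4u vanishes at u = -4, -1, 0.
Second-derivative test with f''(u) = 3u^2 + 10u + 4: f''(-4) = 12 > 0 ⇒ local minimum; f''(-1) = -3 < 0 ⇒ local maximum; f''(0) = 4 > 0 ⇒ local minimum.
The local maximum is f(-1) = 31/12.

-1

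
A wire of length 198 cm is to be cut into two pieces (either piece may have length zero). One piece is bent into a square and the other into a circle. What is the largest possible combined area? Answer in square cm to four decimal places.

Let x be the length used for the square. Square side x/4; circle radius (198−x)/(2π).
A(x) = (x/4)² + π·((198−x)/(2π))² = x²/16 + (198−x)²/(4π) for 0 ≤ x ≤ 198. A'(x) = x/8 − (198−x)/(2π) = 0 gives x = 4·198/(π+4) ≈ 110.8996.
A'' > 0, so the interior critical point is a minimum; the maximum is at an endpoint. A(0) = 3119.7552 and A(198) = 2450.2500, so the largest area is 3119.7552.

3119.7552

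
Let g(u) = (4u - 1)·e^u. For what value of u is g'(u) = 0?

-3/4

g'(u) = 4·e^u + (4u - 1)·1·e^u = (4u + 3)·e^u. Since e^u > 0, the only critical point is u = -3/4.
g''(-3/4) has the same sign as 4 > 0, so this is a local minimum.
g(-3/4) = (-4)·e^(-3/4) ≈ -1.8895.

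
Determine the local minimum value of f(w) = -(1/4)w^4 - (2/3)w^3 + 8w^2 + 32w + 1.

f'(w) = -w^3 - 2w^2 + 16w + 32. Setting f'(w) = 0 gives w ∈ {-4, -2, 4}.
Second-derivative test with f''(w) = -3w^2 - 4w + 16: f''(-4) = -16 < 0 ⇒ local maximum; f''(-2) = 12 > 0 ⇒ local minimum; f''(4) = -48 < 0 ⇒ local maximum.
The local minimum is f(-2) = -89/3.

-89/3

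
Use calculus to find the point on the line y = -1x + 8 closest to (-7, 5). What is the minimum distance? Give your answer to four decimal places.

Minimize D(x)^2 = (x + 7)^2 + (-x + 3)^2.
d/dx[D^2] = 2(x + 7) + 2·(-1)·(-x + 3) = 0 ⇒ x = -2.
Then y = 10 and the distance is √(50) ≈ 7.0711.

7.0711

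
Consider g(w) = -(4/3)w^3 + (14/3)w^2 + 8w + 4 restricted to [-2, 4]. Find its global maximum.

34

The derivative is -4w^2 + (28/3)w + 8, which vanishes at w = -2/3 and w = 3.
Evaluating at the critical points and endpoints: g(-2) = 52/3; g(-2/3) = 92/81; g(3) = 34; g(4) = 76/3.
The maximum over the interval is 34, attained at w = 3.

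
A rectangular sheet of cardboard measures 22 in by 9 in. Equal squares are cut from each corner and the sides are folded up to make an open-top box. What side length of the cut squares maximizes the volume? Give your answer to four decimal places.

With cut size x, the volume is V(x) = x(22 − 2x)(9 − 2x) for 0 < x < 4.5.
V'(x) = 12x^2 − 124x + 198. Setting V'(x) = 0 gives x ≈ 1.9738 (the root in (0, 4.5)).
V''(x) = 24x − 124 is negative there, so this is the maximum; V ≈ 180.0262.

1.9738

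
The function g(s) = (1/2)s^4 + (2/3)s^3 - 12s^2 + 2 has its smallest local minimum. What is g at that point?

-314/3

g'(s) = 2s^3 + 2s^2 - 24s = 0 at s = -4, 0, 3.
g''(s) = 6s^2 + 4s - 24. g''(-4) = 56 > 0 ⇒ local minimum; g''(0) = -24 < 0 ⇒ local maximum; g''(3) = 42 > 0 ⇒ local minimum.
Thus g has its smallest local minimum at s = -4, with value -314/3.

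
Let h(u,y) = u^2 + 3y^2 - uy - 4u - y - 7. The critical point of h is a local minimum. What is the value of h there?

∂h/∂u = 2u - y - 4 = 0 and ∂h/∂y = -u + 6y - 1 = 0, so (u, y) = (25/11, 6/11).
The Hessian has h_{uu} = 2, h_{yy} = 6, h_{uy} = -1, giving D = 11 > 0 with h_{uu} > 0, so the point is a local minimum.
h(25/11, 6/11) = -130/11.

-130/11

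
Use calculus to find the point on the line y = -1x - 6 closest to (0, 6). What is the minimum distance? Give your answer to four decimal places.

8.4853

Minimize D(x)^2 = (x + 0)^2 + (-x - 12)^2.
d/dx[D^2] = 2(x + 0) + 2·(-1)·(-x - 12) = 0 ⇒ x = -6.
Then y = 0 and the distance is √(72) ≈ 8.4853.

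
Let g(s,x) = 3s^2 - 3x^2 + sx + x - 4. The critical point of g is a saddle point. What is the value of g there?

∂g/∂s = 6s + x = 0 and ∂g/∂x = s - 6x + 1 = 0, so (s, x) = (-1/37, 6/37).
The Hessian has g_{ss} = 6, g_{xx} = -6, g_{sx} = 1, giving D = -37 < 0, so the point is a saddle point.
g(-1/37, 6/37) = -145/37.

-145/37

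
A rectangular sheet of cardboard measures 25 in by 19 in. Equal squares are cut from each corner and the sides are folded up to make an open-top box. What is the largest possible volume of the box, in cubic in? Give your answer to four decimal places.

With cut size x, the volume is V(x) = x(25 − 2x)(19 − 2x) for 0 < x < 9.5.
V'(x) = 12x^2 − 176x + 475. Setting V'(x) = 0 gives x ≈ 3.5658 (the root in (0, 9.5)).
V''(x) = 24x − 176 is negative there, so this is the maximum; V ≈ 756.1968.

756.1968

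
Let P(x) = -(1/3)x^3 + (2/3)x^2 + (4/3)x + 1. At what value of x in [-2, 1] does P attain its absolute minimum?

-2/3

Differentiating, P'(x) = -x^2 + (4/3)x + 4/3; whose only zero in [-2, 1] is x = -2/3.
Evaluating at the critical points and endpoints: P(-2) = 11/3; P(-2/3) = 41/81; P(1) = 8/3.
The minimum over the interval is 41/81, attained at x = -2/3.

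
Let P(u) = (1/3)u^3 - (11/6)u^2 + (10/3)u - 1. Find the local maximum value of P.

P'(u) = u^2 - (11/3)u + 10/3. Setting P'(u) = 0 gives u ∈ {5/3, 2}.
Second-derivative test with P''(u) = 2u - 11/3: P''(5/3) = -1/3 < 0 ⇒ local maximum; P''(2) = 1/3 > 0 ⇒ local minimum.
Thus P has its local maximum at u = 5/3, with value 163/162.

163/162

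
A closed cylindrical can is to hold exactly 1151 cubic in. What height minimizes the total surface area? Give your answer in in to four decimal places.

11.3587

With radius r and height h, πr²h = 1151 so h = 1151/(πr²), and S(r) = 2πr² + 2πrh = 2πr² + 2·1151/r.
S'(r) = 4πr − 2·1151/r² = 0 ⇒ r³ = 1151/(2π), so r ≈ 5.6793 and h = 2r ≈ 11.3587.
S''(r) = 4π + 4·1151/r³ > 0, so this is the minimum; S ≈ 607.9923.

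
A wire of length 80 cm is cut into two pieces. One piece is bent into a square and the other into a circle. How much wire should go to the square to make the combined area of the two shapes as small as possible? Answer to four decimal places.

Let x be the length used for the square. Square side x/4; circle radius (80−x)/(2π).
A(x) = (x/4)² + π·((80−x)/(2π))² = x²/16 + (80−x)²/(4π) for 0 ≤ x ≤ 80. A'(x) = x/8 − (80−x)/(2π) = 0 gives x = 4·80/(π+4) ≈ 44.8079.
A'' = 1/8 + 1/(2π) > 0, so this gives the minimum combined area; x ≈ 44.8079 cm to the square.

44.8079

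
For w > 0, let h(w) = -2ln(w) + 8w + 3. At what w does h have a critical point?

h'(w) = -2/w + 8 = 0 gives w = 1/4.
h''(w) = 2/w², which is positive for w > 0, so this is a local minimum.
h(1/4) = -2·ln(1/4) + 2 + 3 ≈ 7.7726.

1/4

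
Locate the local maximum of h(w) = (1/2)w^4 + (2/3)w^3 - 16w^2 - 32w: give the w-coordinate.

Critical points: h'(w) = 2w^3 + 2w^2 - 32w - 32 vanishes at w = -4, -1, 4.
Since h''(w) = 6w^2 + 4w - 32, we get h''(-4) = 48 > 0 ⇒ local minimum; h''(-1) = -30 < 0 ⇒ local maximum; h''(4) = 80 > 0 ⇒ local minimum.
So the local maximum value is h(-1) = 95/6.

-1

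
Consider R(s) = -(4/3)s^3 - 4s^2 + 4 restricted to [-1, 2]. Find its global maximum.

4

The derivative is -4s^2 - 8s, whose only zero in [-1, 2] is s = 0.
Evaluating at the critical points and endpoints: R(-1) = 4/3,  R(0) = 4,  R(2) = -68/3.
The maximum over the interval is 4, attained at s = 0.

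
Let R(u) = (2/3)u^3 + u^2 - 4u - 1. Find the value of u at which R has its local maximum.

-2

Critical points: R'(u) = 2u^2 + 2u - 4 vanishes at u = -2, 1.
Since R''(u) = 4u + 2, we get R''(-2) = -6 < 0 ⇒ local maximum; R''(1) = 6 > 0 ⇒ local minimum.
The local maximum is R(-2) = 17/3.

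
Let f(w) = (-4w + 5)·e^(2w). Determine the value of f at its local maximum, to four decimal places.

By the product rule, f'(w) = (-8w + 6)·e^(2w). Since e^(2w) > 0, the only critical point is w = 3/4.
f''(3/4) has the same sign as -8 < 0, so this is a local maximum.
f(3/4) = (2)·e^(3/2) ≈ 8.9634.

8.9634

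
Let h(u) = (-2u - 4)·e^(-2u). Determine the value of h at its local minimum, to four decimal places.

-20.0855

Differentiating with the product rule gives h'(u) = (4u + 6)·e^(-2u). Since e^(-2u) > 0, the only critical point is u = -3/2.
h''(-3/2) has the same sign as 4 > 0, so this is a local minimum.
h(-3/2) = (-1)·e^(3) ≈ -20.0855.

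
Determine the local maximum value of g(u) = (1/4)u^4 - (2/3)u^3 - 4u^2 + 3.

g'(u) = u^3 - 2u^2 - 8u = 0 at u = -2, 0, 4.
g''(u) = 3u^2 - 4u - 8. g''(-2) = 12 > 0 ⇒ local minimum; g''(0) = -8 < 0 ⇒ local maximum; g''(4) = 24 > 0 ⇒ local minimum.
Thus g has its local maximum at u = 0, with value 3.

3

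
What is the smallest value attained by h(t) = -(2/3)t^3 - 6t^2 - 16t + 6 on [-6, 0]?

6

The derivative is -2t^2 - 12t - 16, which vanishes at t = -4 and t = -2.
Compare values at every candidate in [-6, 0]: h(-6) = 30; h(-4) = 50/3; h(-2) = 58/3; h(0) = 6.
Hence the absolute minimum is 6 at t = 0.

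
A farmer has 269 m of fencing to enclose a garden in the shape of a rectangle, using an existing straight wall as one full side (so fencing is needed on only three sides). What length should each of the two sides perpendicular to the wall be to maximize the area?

Let the sides perpendicular to the wall have length x and the parallel side y, so 2x + y = 269 and the area is A = xy = x(269 − 2x).
A'(x) = 269 − 4x = 0 gives x = 269/4, and A''(x) = −4 < 0 confirms a maximum.
Then y = 269 − 2·269/4 = 269/2 and A = 72361/8.

269/4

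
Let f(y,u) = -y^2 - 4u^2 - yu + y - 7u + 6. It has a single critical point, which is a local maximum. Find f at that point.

∂f/∂y = -2y - u + 1 = 0 and ∂f/∂u = -y - 8u - 7 = 0, so (y, u) = (1, -1).
The Hessian has f_{yy} = -2, f_{uu} = -8, f_{yu} = -1, giving D = 15 > 0 with f_{yy} < 0, so the point is a local maximum.
f(1, -1) = 10.

10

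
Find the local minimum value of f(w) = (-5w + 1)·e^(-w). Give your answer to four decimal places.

By the product rule, f'(w) = (5w - 6)·e^(-w). Since e^(-w) > 0, the only critical point is w = 6/5.
f''(6/5) has the same sign as 5 > 0, so this is a local minimum.
f(6/5) = (-5)·e^(-6/5) ≈ -1.5060.

-1.5060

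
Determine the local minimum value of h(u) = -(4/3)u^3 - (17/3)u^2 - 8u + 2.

23/4

Critical points: h'(u) = -4u^2 - (34/3)u - 8 vanishes at u = -3/2, -4/3.
Second-derivative test with h''(u) = -8u - 34/3: h''(-3/2) = 2/3 > 0 ⇒ local minimum; h''(-4/3) = -2/3 < 0 ⇒ local maximum.
The local minimum is h(-3/2) = 23/4.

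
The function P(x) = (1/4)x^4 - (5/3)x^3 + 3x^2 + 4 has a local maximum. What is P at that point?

20/3

Critical points: P'(x) = x^3 - 5x^2 + 6x vanishes at x = 0, 2, 3.
P''(x) = 3x^2 - 10x + 6. P''(0) = 6 > 0 ⇒ local minimum; P''(2) = -2 < 0 ⇒ local maximum; P''(3) = 3 > 0 ⇒ local minimum.
Thus P has its local maximum at x = 2, with value 20/3.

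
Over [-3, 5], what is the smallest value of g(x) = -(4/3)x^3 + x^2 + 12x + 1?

g'(x) = -4x^2 + 2x + 12, which vanishes at x = -3/2 and x = 2.
Candidates: g(-3) = 10, g(-3/2) = -41/4, g(2) = 55/3, g(5) = -242/3.
So the minimum is g(5) = -242/3.

-242/3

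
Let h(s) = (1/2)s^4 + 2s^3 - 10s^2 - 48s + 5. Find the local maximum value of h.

53

Critical points: h'(s) = 2s^3 + 6s^2 - 20s - 48 vanishes at s = -4, -2, 3.
Since h''(s) = 6s^2 + 12s - 20, we get h''(-4) = 28 > 0 ⇒ local minimum; h''(-2) = -20 < 0 ⇒ local maximum; h''(3) = 70 > 0 ⇒ local minimum.
The local maximum is h(-2) = 53.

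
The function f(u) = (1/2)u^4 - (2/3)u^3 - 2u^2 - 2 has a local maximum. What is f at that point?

f'(u) = 2u^3 - 2u^2 - 4u. Setting f'(u) = 0 gives u ∈ {-1, 0, 2}.
Second-derivative test with f''(u) = 6u^2 - 4u - 4: f''(-1) = 6 > 0 ⇒ local minimum; f''(0) = -4 < 0 ⇒ local maximum; f''(2) = 12 > 0 ⇒ local minimum.
So the local maximum value is f(0) = -2.

-2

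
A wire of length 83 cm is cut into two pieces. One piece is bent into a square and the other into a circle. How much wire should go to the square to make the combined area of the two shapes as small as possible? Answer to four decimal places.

Let x be the length used for the square. Square side x/4; circle radius (83−x)/(2π).
A(x) = (x/4)² + π·((83−x)/(2π))² = x²/16 + (83−x)²/(4π) for 0 ≤ x ≤ 83. A'(x) = x/8 − (83−x)/(2π) = 0 gives x = 4·83/(π+4) ≈ 46.4882.
A'' = 1/8 + 1/(2π) > 0, so this gives the minimum combined area; x ≈ 46.4882 cm to the square.

46.4882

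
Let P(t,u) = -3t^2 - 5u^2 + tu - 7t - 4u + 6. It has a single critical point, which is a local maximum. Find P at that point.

∂P/∂t = -6t + u - 7 = 0 and ∂P/∂u = t - 10u - 4 = 0, so (t, u) = (-74/59, -31/59).
The Hessian has P_{tt} = -6, P_{uu} = -10, P_{tu} = 1, giving D = 59 > 0 with P_{tt} < 0, so the point is a local maximum.
P(-74/59, -31/59) = 675/59.

675/59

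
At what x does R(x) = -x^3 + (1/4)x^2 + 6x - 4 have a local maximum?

Critical points: R'(x) = -3x^2 + (1/2)x + 6 vanishes at x = -4/3, 3/2.
Since R''(x) = -6x + 1/2, we get R''(-4/3) = 17/2 > 0 ⇒ local minimum; R''(3/2) = -17/2 < 0 ⇒ local maximum.
Thus R has its local maximum at x = 3/2, with value 35/16.

3/2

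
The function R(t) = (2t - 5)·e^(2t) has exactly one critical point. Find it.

2

By the product rule, R'(t) = (4t - 8)·e^(2t). Since e^(2t) > 0, the only critical point is t = 2.
R''(2) has the same sign as 4 > 0, so this is a local minimum.
R(2) = (-1)·e^(4) ≈ -54.5982.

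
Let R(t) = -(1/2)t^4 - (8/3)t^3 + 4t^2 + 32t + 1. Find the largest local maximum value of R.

R'(t) = -2t^3 - 8t^2 + 8t + 32. Setting R'(t) = 0 gives t ∈ {-4, -2, 2}.
Second-derivative test with R''(t) = -6t^2 - 16t + 8: R''(-4) = -24 < 0 ⇒ local maximum; R''(-2) = 16 > 0 ⇒ local minimum; R''(2) = -48 < 0 ⇒ local maximum.
The largest local maximum is R(2) = 155/3.

155/3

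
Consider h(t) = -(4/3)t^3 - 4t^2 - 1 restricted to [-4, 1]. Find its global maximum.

Differentiating, h'(t) = -4t^2 - 8t; which vanishes at t = -2 and t = 0.
Evaluating at the critical points and endpoints: h(-4) = 61/3, h(-2) = -19/3, h(0) = -1, h(1) = -19/3.
Hence the absolute maximum is 61/3 at t = -4.

61/3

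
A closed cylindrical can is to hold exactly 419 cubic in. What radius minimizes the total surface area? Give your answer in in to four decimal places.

With radius r and height h, πr²h = 419 so h = 419/(πr²), and S(r) = 2πr² + 2πrh = 2πr² + 2·419/r.
S'(r) = 4πr − 2·419/r² = 0 ⇒ r³ = 419/(2π), so r ≈ 4.0552 and h = 2r ≈ 8.1104.
S''(r) = 4π + 4·419/r³ > 0, so this is the minimum; S ≈ 309.9730.

4.0552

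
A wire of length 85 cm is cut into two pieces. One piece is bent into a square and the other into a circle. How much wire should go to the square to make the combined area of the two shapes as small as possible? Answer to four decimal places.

47.6084

Let x be the length used for the square. Square side x/4; circle radius (85−x)/(2π).
A(x) = (x/4)² + π·((85−x)/(2π))² = x²/16 + (85−x)²/(4π) for 0 ≤ x ≤ 85. A'(x) = x/8 − (85−x)/(2π) = 0 gives x = 4·85/(π+4) ≈ 47.6084.
A'' = 1/8 + 1/(2π) > 0, so this gives the minimum combined area; x ≈ 47.6084 cm to the square.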